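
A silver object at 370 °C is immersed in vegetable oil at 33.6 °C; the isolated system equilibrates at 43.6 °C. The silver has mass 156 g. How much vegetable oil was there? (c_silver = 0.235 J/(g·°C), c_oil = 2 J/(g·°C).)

m ≈ 598 g

Conservation of energy gives ΣQ = 0:
156×0.235×(43.6 − 370) + m×2×(43.6 − 33.6) = 0
20 m = 11966
m = 11966/20 ≈ 598.3 g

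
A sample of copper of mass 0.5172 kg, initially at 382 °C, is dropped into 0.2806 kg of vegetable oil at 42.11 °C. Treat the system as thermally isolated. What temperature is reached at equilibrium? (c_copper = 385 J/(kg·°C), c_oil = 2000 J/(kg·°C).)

With ΣQ=0 the equilibrium temperature is the m·c-weighted mean:
T_f = (199.12·382 + 561.2·42.11) / (199.12 + 561.2)
    = 99697 / 760.32 ≈ 131.12 °C

T_f ≈ 131.1 °C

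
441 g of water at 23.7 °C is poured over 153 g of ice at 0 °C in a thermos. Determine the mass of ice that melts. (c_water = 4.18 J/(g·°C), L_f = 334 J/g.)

m_melted ≈ 131 g

Water can give up m c ΔT = 441·4.18·23.7 = 43688 J before reaching 0 °C.
Fully melting the ice requires m_ice L_f = 153·334 = 51102 J.
43688 J < 51102 J, so only part of the ice melts and the system sits at 0 °C.
Mass melted = 43688/334 ≈ 130.8 g.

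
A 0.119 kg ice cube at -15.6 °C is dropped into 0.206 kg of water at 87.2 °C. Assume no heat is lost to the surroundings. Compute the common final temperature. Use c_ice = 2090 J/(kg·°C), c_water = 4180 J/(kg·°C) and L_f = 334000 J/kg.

Energy conservation, ΣQ = 0:
ice -15.6→0 °C: 0.119×2090×15.6 = 3879.9; latent heat to melt: 0.119×334000 = 39746; meltwater 0→T: 0.119×4180×T = 497.42 T; water: 861.08(T − 87.2)
1358.5 T = 75086 − 43626 = 31460
T ≈ 23.16 °C — above 0 °C, consistent with complete melting.

T_f ≈ 23.2 °C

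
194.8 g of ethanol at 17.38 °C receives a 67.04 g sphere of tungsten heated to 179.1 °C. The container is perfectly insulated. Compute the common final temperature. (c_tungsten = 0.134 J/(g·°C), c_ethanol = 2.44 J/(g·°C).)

Setting the total heat transfer to zero:
67.04*0.134*(T − 179.1) + 194.8*2.44*(T − 17.38) = 0
8.983(T − 179.1) + 475.31(T − 17.38) = 0
484.3 T = 9869.8
T ≈ 20.38 °C

T_f ≈ 20.4 °C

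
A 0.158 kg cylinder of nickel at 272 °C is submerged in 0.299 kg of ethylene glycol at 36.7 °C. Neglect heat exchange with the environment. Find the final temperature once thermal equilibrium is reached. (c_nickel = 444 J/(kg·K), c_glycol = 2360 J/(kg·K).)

T_f = Σ m_i c_i T_i / Σ m_i c_i:
T_f = (70.15·272 + 705.64·36.7) / (70.15 + 705.64)
    = 44978 / 775.79 ≈ 57.98 °C

T_f ≈ 58.0 °C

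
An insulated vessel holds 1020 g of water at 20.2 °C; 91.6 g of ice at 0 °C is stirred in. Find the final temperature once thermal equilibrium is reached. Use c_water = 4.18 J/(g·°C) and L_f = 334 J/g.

Heat gained plus heat lost sum to zero:
latent heat to melt: 91.6×334 = 30594
  meltwater 0→T: 91.6×4.18×T = 382.89 T
  water: 4263.6(T − 20.2)
4646.5 T = 86125 − 30594 = 55530
T ≈ 11.95 °C — above 0 °C, consistent with complete melting.

T_f ≈ 12.0 °C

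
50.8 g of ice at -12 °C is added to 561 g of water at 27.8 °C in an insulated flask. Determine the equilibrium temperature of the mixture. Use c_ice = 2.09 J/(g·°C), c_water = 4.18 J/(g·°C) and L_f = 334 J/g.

Taking heat into each body as positive, Σ m c ΔT = 0:
warm ice to 0 °C: 50.8·2.09·(0 − (-12)) = 1274.1; latent heat to melt: 50.8·334 = 16967; meltwater 0→T: 50.8·4.18·T = 212.34 T; water cools: 561·4.18·(T − 27.8) = 2345(T − 27.8)
2557.3 T = 65190 − 18241 = 46949
T ≈ 18.36 °C (positive, so assuming full melt was valid).

T_f ≈ 18.4 °C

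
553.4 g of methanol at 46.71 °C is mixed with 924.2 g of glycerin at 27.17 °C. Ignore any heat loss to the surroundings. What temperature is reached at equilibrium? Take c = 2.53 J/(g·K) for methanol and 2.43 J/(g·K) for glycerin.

T_f ≈ 34.7 °C

Setting the total heat transfer to zero:
553.4×2.53×(T − 46.71) + 924.2×2.43×(T − 27.17) = 0
1400.1(T − 46.71) + 2245.8(T − 27.17) = 0
(1400.1 + 2245.8) T = 1400.1×46.71 + 2245.8×27.17
T = 126417/3645.9 ≈ 34.67 °C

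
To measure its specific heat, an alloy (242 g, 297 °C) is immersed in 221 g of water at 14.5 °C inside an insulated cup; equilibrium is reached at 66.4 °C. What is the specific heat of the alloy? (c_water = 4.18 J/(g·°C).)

c ≈ 0.859 J/(g·°C)

m_s c (T_s − T_f) = m_water c_water (T_f − T_0):
242×c×(297 − 66.4) = 221×4.18×(66.4 − 14.5)
55805 c = 47944  ⇒  c ≈ 0.8591 J/(g·°C)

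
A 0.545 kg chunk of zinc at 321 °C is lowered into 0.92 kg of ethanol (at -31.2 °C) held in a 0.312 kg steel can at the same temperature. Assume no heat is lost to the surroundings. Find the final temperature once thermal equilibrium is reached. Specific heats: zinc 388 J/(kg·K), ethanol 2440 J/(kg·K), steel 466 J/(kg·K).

T_f ≈ -2.6 °C

With ΣQ=0 the equilibrium temperature is the m·c-weighted mean:
T_f = (211.46*321 + 2244.8*(-31.2) + 145.39*(-31.2)) / (211.46 + 2244.8 + 145.39)
    = -6695.3 / 2601.7 ≈ -2.57 °C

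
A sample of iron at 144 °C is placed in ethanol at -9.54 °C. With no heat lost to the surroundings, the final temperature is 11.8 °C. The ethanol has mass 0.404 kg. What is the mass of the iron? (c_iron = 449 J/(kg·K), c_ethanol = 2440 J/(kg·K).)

m ≈ 0.354 kg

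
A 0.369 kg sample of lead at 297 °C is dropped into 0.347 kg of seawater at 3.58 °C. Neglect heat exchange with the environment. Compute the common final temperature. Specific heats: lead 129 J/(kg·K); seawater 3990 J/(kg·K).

T_f ≈ 13.3 °C

Net heat exchanged in the isolated system is zero:
0.369·129·(T − 297) + 0.347·3990·(T − 3.58) = 0
47.6(T − 297) + 1384.5(T − 3.58) = 0
(47.6 + 1384.5) T = 47.6·297 + 1384.5·3.58
T ≈ 13.33 °C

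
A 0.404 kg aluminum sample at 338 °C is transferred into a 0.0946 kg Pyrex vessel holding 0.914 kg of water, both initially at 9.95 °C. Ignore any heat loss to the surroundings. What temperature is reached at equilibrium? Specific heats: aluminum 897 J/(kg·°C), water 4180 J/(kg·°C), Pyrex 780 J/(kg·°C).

With ΣQ=0 the equilibrium temperature is the m·c-weighted mean:
T_f = (362.39·338 + 3820.5·9.95 + 73.79·9.95) / (362.39 + 3820.5 + 73.79)
    = 161236 / 4256.7 ≈ 37.88 °C

T_f ≈ 37.9 °C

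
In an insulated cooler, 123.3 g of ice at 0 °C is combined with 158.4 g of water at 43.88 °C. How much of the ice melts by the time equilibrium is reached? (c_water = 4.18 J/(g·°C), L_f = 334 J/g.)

Cooling the water to 0 °C releases 158.4×4.18×43.88 = 29053 J.
To melt every bit of ice: 123.3×334 = 41182 J.
Since 29053 < 41182 J, not all the ice melts; equilibrium is at 0 °C.
Mass melted = 29053/334 ≈ 86.99 g.

m_melted ≈ 87 g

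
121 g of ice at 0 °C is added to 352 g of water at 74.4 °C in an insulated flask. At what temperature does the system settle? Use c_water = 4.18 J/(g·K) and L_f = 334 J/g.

T_f ≈ 34.9 °C

Sum of m c ΔT and latent-heat terms is zero:
fusion: m_ice L_f = 121·334 = 40414; warm the meltwater: 505.78 T; water cools: 352·4.18·(T − 74.4) = 1471.4(T − 74.4)
1977.1 T = 109469 − 40414 = 69055
T ≈ 34.93 °C (positive, so assuming full melt was valid).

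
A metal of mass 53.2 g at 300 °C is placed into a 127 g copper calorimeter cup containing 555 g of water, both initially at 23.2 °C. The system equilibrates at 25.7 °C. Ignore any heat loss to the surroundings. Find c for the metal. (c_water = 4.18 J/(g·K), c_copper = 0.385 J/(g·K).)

Energy conservation, ΣQ = 0:
53.2·c·(25.7 − 300) + 555·4.18·(25.7 − 23.2) + 127·0.385·(25.7 − 23.2) = 0
-14593 c = -5922
c = -5922/-14593 ≈ 0.4058 J/(g·K)

c ≈ 0.406 J/(g·K)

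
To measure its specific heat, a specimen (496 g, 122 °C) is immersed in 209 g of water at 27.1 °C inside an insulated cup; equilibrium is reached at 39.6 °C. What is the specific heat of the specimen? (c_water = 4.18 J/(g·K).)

Net heat exchanged in the isolated system is zero:
496·c·(39.6 − 122) + 209·4.18·(39.6 − 27.1) = 0
-40870 c = -10920
c = -10920/-40870 ≈ 0.2672 J/(g·K)

c ≈ 0.267 J/(g·K)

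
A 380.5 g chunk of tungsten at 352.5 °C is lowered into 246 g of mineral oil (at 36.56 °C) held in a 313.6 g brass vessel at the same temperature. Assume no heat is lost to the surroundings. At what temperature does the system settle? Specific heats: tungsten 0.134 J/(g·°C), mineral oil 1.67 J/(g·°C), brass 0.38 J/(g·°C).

T_f ≈ 64.3 °C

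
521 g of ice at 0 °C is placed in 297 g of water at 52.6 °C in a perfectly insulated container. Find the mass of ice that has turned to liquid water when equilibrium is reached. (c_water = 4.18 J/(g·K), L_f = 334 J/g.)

Heat available from the water dropping to 0 °C: 297·4.18·52.6 = 65301 J.
To melt every bit of ice: 521·334 = 174014 J.
That's not enough to melt it all — equilibrium is at 0 °C with ice remaining.
m_melt = 65301 / L_f = 195.5 g.

m_melted ≈ 196 g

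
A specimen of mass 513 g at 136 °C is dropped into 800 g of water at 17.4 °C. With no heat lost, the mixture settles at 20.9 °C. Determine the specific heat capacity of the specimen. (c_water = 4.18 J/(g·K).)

c ≈ 0.198 J/(g·K)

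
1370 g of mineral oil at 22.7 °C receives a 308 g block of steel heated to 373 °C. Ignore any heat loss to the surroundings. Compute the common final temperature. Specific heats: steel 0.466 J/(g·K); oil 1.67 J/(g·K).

Heat gained plus heat lost sum to zero:
308×0.466×(T − 373) + 1370×1.67×(T − 22.7) = 0
(143.53 + 2287.9) T = 143.53×373 + 2287.9×22.7
T = 105471 / 2431.4 = 43.4 °C

T_f ≈ 43.4 °C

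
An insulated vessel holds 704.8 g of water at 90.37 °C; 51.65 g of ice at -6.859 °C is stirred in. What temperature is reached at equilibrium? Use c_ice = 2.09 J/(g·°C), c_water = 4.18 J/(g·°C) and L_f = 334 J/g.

T_f ≈ 78.5 °C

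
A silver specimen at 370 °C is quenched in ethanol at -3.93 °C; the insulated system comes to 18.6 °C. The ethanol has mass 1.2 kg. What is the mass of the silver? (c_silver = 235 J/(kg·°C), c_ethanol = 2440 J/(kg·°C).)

m ≈ 0.799 kg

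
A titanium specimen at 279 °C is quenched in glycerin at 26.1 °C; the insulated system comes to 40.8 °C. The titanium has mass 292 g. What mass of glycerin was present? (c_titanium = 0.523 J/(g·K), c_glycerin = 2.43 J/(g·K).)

m ≈ 1020 g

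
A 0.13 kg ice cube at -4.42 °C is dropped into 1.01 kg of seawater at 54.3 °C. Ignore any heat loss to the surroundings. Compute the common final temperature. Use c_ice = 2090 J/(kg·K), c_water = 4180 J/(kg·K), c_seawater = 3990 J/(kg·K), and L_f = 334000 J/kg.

T_f ≈ 38.1 °C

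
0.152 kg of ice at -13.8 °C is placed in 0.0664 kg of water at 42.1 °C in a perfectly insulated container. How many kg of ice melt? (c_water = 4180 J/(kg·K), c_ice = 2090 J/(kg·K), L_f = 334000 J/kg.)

m_melted ≈ 0.0219 kg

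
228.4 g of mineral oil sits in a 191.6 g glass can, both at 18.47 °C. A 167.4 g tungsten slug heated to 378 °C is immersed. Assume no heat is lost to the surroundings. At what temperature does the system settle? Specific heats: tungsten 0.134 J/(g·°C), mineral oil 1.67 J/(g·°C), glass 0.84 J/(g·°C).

T_f ≈ 32.7 °C

Net heat exchanged in the isolated system is zero:
167.4×0.134×(T − 378) + 228.4×1.67×(T − 18.47) + 191.6×0.84×(T − 18.47) = 0
22.43(T − 378) + 381.43(T − 18.47) + 160.94(T − 18.47) = 0
(22.43 + 381.43 + 160.94) T = 22.43×378 + 381.43×18.47 + 160.94×18.47
T = 18497/564.8 ≈ 32.75 °C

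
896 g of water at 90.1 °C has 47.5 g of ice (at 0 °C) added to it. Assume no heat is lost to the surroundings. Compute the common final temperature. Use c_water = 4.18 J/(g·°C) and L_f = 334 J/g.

T_f ≈ 81.5 °C

Conservation of energy gives ΣQ = 0:
melt ice: 47.5×334 = 15865
  meltwater 0→T: 47.5×4.18×T = 198.55 T
  water: 3745.3(T − 90.1)
3943.8 T = 337450 − 15865 = 321585
T ≈ 81.54 °C (positive, so assuming full melt was valid).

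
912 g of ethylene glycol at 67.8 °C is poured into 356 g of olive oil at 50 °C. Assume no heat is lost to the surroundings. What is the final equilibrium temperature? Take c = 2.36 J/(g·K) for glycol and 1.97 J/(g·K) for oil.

T_f ≈ 63.4 °C

Heat lost by the glycol equals heat gained by the oil:
912*2.36*(67.8 − T) = 356*1.97*(T − 50)
2152.3(67.8 − T) = 701.32(T − 50)
2853.6 T = 180993  ⇒  T ≈ 63.43 °C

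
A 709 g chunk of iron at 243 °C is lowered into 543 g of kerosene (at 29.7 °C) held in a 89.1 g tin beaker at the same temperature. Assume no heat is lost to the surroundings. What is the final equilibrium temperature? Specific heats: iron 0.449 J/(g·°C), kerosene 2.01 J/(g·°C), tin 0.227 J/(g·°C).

Conservation of energy gives ΣQ = 0:
709*0.449*(T − 243) + 543*2.01*(T − 29.7) + 89.1*0.227*(T − 29.7) = 0
318.34(T − 243) + 1091.4(T − 29.7) + 20.23(T − 29.7) = 0
1430 T = 110373
T ≈ 77.18 °C

T_f ≈ 77.2 °C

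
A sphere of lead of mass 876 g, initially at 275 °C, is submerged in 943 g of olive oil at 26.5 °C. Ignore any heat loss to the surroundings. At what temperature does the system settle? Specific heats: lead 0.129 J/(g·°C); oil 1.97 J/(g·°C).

T_f is the heat-capacity-weighted average of the initial temperatures:
T_f = (113×275 + 1857.7×26.5) / (113 + 1857.7)
    = 80305 / 1970.7 ≈ 40.75 °C

T_f ≈ 40.7 °C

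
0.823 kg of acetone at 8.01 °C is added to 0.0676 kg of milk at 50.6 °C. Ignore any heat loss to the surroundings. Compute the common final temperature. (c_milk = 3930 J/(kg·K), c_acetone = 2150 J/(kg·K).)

With ΣQ=0 the equilibrium temperature is the m·c-weighted mean:
T_f = (265.67×50.6 + 1769.4×8.01) / (265.67 + 1769.4)
    = 27616 / 2035.1 ≈ 13.57 °C

T_f ≈ 13.6 °C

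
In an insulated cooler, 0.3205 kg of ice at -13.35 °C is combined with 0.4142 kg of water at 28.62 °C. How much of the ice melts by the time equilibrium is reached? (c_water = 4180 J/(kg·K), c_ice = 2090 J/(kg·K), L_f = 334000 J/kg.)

Heat available from the water dropping to 0 °C: 0.4142·4180·28.62 = 49551 J.
Warming the ice to 0 °C takes 0.3205·2090·13.35 = 8942.4 J, leaving 40609 J for melting.
To melt every bit of ice: 0.3205·334000 = 107047 J.
40609 J < 107047 J, so only part of the ice melts and the system sits at 0 °C.
m_melt = 40609 / L_f = 0.1216 kg.

m_melted ≈ 0.122 kg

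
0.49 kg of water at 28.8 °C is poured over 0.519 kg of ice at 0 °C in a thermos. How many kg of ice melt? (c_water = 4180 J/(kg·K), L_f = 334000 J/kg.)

m_melted ≈ 0.177 kg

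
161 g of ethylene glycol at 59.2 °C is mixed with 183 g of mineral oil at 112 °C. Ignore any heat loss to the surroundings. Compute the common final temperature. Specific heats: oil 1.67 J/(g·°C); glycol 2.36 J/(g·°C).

T_f ≈ 82.7 °C

T_f is the heat-capacity-weighted average of the initial temperatures:
T_f = (305.61·112 + 379.96·59.2) / (305.61 + 379.96)
    = 56722 / 685.57 ≈ 82.74 °C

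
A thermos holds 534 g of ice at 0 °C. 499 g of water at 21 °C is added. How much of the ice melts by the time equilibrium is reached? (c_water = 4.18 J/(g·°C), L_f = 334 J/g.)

m_melted ≈ 131 g

Cooling the water to 0 °C releases 499·4.18·21 = 43802 J.
To melt every bit of ice: 534·334 = 178356 J.
Since 43802 < 178356 J, not all the ice melts; equilibrium is at 0 °C.
Mass melted = 43802/334 ≈ 131.1 g.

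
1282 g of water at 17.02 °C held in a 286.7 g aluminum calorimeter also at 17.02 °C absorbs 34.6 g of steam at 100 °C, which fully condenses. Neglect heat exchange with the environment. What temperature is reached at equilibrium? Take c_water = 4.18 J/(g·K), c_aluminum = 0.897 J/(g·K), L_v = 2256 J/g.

T_f ≈ 32.7 °C

Taking heat into each body as positive, Σ m c ΔT = 0:
latent heat released on condensation: 34.6·2256 = 78058; condensate cools 100→T: 34.6·4.18·(T − 100) = 144.63(T − 100); water warms: 1282·4.18·(T − 17.02) = 5358.8(T − 17.02); aluminum cup: 286.7·0.897·(T − 17.02) = 257.17(T − 17.02)
5760.6 T = 78058 + 14463 + 95583 = 188104
T ≈ 32.65 °C (< 100 °C, so full condensation is consistent).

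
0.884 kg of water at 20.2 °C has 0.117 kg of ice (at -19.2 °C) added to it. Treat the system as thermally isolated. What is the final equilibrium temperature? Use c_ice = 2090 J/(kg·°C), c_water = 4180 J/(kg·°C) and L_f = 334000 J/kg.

T_f ≈ 7.4 °C

Energy conservation, ΣQ = 0:
warm ice to 0 °C: 0.117×2090×(0 − (-19.2)) = 4695
  melt ice: 0.117×334000 = 39078
  warm the meltwater: 489.06 T
  water cools: 0.884×4180×(T − 20.2) = 3695.1(T − 20.2)
4184.2 T = 74641 − 43773 = 30868
T ≈ 7.38 °C (positive, so assuming full melt was valid).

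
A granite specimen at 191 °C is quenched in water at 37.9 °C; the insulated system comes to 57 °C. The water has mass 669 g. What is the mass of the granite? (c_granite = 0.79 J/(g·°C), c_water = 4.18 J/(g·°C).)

m ≈ 505 g

|Q_granite| = |Q_water|:
m·0.79·(191 − 57) = 669·4.18·(57 − 37.9)
105.86 m = 53412  ⇒  m ≈ 504.5 g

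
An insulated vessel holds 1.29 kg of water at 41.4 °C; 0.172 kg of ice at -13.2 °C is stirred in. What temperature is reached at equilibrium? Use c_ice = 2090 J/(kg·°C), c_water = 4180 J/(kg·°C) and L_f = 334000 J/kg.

T_f ≈ 26.4 °C

Taking heat into each body as positive, Σ m c ΔT = 0:
warm ice to 0 °C: 0.172×2090×(0 − (-13.2)) = 4745.1
  fusion: m_ice L_f = 0.172×334000 = 57448
  meltwater 0→T: 0.172×4180×T = 718.96 T
  water: 5392.2(T − 41.4)
6111.2 T = 223237 − 62193 = 161044
T ≈ 26.35 °C. Since T > 0 °C, the all-ice-melts assumption holds.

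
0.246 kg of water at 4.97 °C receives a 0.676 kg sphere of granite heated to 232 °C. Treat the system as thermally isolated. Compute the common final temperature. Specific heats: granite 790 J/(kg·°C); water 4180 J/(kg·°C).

Heat lost by the granite equals heat gained by the water:
0.676*790*(232 − T) = 0.246*4180*(T − 4.97)
534.04(232 − T) = 1028.3(T − 4.97)
1562.3 T = 129008  ⇒  T ≈ 82.57 °C

T_f ≈ 82.6 °C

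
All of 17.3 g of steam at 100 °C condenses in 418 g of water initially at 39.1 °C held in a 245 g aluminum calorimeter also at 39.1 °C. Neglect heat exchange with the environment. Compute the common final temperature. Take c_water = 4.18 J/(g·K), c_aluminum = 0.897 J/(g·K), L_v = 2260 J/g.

T_f ≈ 60.4 °C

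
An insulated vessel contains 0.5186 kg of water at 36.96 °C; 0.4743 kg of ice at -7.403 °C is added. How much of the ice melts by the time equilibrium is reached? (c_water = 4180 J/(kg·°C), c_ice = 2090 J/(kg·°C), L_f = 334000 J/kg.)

Water can give up m c ΔT = 0.5186×4180×36.96 = 80120 J before reaching 0 °C.
Warming the ice to 0 °C takes 0.4743×2090×7.403 = 7338.5 J, leaving 72781 J for melting.
Melting all 0.4743 kg of ice would need 0.4743×334000 = 158416 J.
72781 J < 158416 J, so only part of the ice melts and the system sits at 0 °C.
m_melted×334000 = 72781  ⇒  m_melted ≈ 0.2179 kg.

m_melted ≈ 0.218 kg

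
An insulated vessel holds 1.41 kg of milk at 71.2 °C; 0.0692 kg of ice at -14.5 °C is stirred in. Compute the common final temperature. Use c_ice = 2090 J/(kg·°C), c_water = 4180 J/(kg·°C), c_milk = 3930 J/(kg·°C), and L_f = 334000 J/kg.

T_f ≈ 63.3 °C

Conservation of energy gives ΣQ = 0:
warm ice to 0 °C: 0.0692·2090·(0 − (-14.5)) = 2097.1; fusion: m_ice L_f = 0.0692·334000 = 23113; meltwater 0→T: 0.0692·4180·T = 289.26 T; milk: 5541.3(T − 71.2)
5830.6 T = 394541 − 25210 = 369331
T ≈ 63.34 °C (positive, so assuming full melt was valid).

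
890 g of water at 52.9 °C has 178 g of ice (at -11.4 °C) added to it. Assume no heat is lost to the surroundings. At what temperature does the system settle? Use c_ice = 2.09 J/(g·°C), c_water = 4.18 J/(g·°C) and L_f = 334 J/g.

T_f ≈ 29.8 °C

Sum of m c ΔT and latent-heat terms is zero:
warm ice to 0 °C: 178·2.09·(0 − (-11.4)) = 4241
  melt ice: 178·334 = 59452
  meltwater 0→T: 178·4.18·T = 744.04 T
  water: 3720.2(T − 52.9)
4464.2 T = 196799 − 63693 = 133106
T ≈ 29.82 °C. Since T > 0 °C, the all-ice-melts assumption holds.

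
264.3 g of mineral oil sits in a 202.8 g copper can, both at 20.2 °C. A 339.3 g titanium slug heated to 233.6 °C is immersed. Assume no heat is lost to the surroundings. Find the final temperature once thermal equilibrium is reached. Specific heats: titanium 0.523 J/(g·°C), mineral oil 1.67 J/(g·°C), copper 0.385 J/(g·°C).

With ΣQ=0 the equilibrium temperature is the m·c-weighted mean:
T_f = (177.45*233.6 + 441.38*20.2 + 78.08*20.2) / (177.45 + 441.38 + 78.08)
    = 51946 / 696.91 ≈ 74.54 °C

T_f ≈ 74.5 °C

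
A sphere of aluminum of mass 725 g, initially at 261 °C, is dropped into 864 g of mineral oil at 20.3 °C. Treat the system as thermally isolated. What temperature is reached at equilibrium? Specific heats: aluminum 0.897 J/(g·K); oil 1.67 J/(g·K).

T_f ≈ 95.1 °C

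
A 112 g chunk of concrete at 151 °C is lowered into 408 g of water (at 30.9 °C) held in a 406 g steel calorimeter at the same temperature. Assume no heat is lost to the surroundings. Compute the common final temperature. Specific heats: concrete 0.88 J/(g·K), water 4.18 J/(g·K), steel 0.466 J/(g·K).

T_f ≈ 36.8 °C

Net heat exchanged in the isolated system is zero:
112×0.88×(T − 151) + 408×4.18×(T − 30.9) + 406×0.466×(T − 30.9) = 0
98.56(T − 151) + 1705.4(T − 30.9) + 189.2(T − 30.9) = 0
1993.2 T = 73427
T = 73427 / 1993.2 = 36.8 °C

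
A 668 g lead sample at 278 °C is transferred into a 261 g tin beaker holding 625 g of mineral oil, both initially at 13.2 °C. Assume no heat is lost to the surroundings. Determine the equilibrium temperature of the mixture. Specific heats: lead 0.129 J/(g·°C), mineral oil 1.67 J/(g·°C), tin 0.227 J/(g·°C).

With ΣQ=0 the equilibrium temperature is the m·c-weighted mean:
T_f = (86.17·278 + 1043.8·13.2 + 59.25·13.2) / (86.17 + 1043.8 + 59.25)
    = 38515 / 1189.2 ≈ 32.39 °C

T_f ≈ 32.4 °C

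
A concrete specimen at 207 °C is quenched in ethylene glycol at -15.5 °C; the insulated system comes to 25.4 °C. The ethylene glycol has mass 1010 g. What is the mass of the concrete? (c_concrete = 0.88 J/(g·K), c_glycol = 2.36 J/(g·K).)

Net heat exchanged in the isolated system is zero:
m×0.88×(25.4 − 207) + 1010×2.36×(25.4 − (-15.5)) = 0
-159.81 m = -97489
m = -97489/-159.81 ≈ 610 g

m ≈ 610 g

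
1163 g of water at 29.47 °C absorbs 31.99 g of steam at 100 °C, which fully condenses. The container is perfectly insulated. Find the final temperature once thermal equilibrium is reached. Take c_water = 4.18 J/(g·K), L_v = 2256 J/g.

T_f ≈ 45.8 °C

Taking heat into each body as positive, Σ m c ΔT = 0:
latent heat released on condensation: 31.99·2256 = 72169; condensate cools 100→T: 31.99·4.18·(T − 100) = 133.72(T − 100); water warms: 1163·4.18·(T − 29.47) = 4861.3(T − 29.47)
4995.1 T = 72169 + 13372 + 143264 = 228805
T ≈ 45.81 °C, under the boiling point, so the assumption holds.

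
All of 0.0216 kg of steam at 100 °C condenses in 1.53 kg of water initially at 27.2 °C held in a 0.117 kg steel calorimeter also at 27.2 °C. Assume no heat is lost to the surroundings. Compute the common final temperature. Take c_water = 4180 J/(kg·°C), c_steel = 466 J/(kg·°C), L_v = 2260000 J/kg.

T_f ≈ 35.7 °C

Conservation of energy gives ΣQ = 0:
latent heat released on condensation: 0.0216×2260000 = 48816
  condensed water 100 °C→T: 90.29(T − 100)
  water warms: 1.53×4180×(T − 27.2) = 6395.4(T − 27.2)
  cup: 54.52(T − 27.2)
6540.2 T = 48816 + 9028.8 + 175438 = 233283
T ≈ 35.67 °C — below 100 °C, confirming all the steam condensed.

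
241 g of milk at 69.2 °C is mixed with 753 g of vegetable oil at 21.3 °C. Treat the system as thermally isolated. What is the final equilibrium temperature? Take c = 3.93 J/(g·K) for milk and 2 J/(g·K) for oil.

T_f ≈ 39.8 °C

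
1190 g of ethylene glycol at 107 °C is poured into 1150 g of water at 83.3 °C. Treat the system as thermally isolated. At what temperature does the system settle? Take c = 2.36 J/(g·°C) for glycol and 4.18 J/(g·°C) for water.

T_f ≈ 92.0 °C

Setting the total heat transfer to zero:
1190*2.36*(T − 107) + 1150*4.18*(T − 83.3) = 0
2808.4(T − 107) + 4807(T − 83.3) = 0
(2808.4 + 4807) T = 2808.4*107 + 4807*83.3
T ≈ 92.04 °C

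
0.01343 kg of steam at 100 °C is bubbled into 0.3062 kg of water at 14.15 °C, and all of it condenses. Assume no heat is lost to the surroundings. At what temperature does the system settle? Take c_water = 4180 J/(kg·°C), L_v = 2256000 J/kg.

T_f ≈ 40.4 °C

Conservation of energy gives ΣQ = 0:
steam→water at 100 °C releases m L_v = 0.01343×2256000 = 30298; condensed water 100 °C→T: 56.14(T − 100); original water: 1279.9(T − 14.15)
1336.1 T = 30298 + 5613.7 + 18111 = 54023
T ≈ 40.43 °C (< 100 °C, so full condensation is consistent).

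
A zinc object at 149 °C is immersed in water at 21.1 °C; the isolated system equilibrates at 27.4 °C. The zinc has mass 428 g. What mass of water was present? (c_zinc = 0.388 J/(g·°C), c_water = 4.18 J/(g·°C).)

m ≈ 767 g

Energy conservation, ΣQ = 0:
428·0.388·(27.4 − 149) + m·4.18·(27.4 − 21.1) = 0
26.33 m = 20193
m = 20193/26.33 ≈ 766.8 g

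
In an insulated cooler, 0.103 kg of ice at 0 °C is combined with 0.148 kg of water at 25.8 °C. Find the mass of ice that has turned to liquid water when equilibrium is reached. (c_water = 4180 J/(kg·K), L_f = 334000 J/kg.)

m_melted ≈ 0.0478 kg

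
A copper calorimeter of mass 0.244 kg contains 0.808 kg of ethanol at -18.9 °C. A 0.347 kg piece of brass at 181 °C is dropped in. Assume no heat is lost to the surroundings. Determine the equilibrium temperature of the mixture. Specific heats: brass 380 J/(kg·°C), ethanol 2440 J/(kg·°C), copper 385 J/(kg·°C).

T_f ≈ -6.9 °C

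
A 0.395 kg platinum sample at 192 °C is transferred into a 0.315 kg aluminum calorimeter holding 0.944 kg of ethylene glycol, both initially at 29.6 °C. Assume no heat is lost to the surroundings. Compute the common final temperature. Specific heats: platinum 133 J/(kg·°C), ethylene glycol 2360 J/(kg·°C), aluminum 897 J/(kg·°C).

T_f ≈ 32.9 °C

Heat gained plus heat lost sum to zero:
0.395×133×(T − 192) + 0.944×2360×(T − 29.6) + 0.315×897×(T − 29.6) = 0
(52.54 + 2227.8 + 282.56) T = 52.54×192 + 2227.8×29.6 + 282.56×29.6
T = 84394/2562.9 ≈ 32.93 °C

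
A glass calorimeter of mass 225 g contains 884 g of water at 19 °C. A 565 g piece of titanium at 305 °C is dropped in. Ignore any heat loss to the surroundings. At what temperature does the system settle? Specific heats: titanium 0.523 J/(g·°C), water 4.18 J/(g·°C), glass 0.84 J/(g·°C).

Heat gained plus heat lost sum to zero:
565·0.523·(T − 305) + 884·4.18·(T − 19) + 225·0.84·(T − 19) = 0
295.5(T − 305) + 3695.1(T − 19) + 189(T − 19) = 0
(295.5 + 3695.1 + 189) T = 295.5·305 + 3695.1·19 + 189·19
T ≈ 39.22 °C

T_f ≈ 39.2 °C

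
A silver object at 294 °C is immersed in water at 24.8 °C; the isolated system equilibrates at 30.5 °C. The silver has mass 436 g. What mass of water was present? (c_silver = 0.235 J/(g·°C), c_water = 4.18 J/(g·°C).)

Net heat exchanged in the isolated system is zero:
436·0.235·(30.5 − 294) + m·4.18·(30.5 − 24.8) = 0
23.83 m = 26998
m = 26998/23.83 ≈ 1133 g

m ≈ 1130 g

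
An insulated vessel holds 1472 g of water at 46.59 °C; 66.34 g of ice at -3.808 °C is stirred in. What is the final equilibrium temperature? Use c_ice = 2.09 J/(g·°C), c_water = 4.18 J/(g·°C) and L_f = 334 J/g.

T_f ≈ 41.1 °C

Sum of m c ΔT and latent-heat terms is zero:
ice -3.808→0 °C: 66.34·2.09·3.808 = 527.98
  fusion: m_ice L_f = 66.34·334 = 22158
  meltwater 0→T: 66.34·4.18·T = 277.3 T
  water cools: 1472·4.18·(T − 46.59) = 6153(T − 46.59)
6430.3 T = 286666 − 22686 = 263981
T ≈ 41.05 °C — above 0 °C, consistent with complete melting.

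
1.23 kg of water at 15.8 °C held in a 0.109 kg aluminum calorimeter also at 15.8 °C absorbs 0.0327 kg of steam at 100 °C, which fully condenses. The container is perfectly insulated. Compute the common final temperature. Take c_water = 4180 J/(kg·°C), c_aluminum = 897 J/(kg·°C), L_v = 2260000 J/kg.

T_f ≈ 31.7 °C

Let T be the final temperature. ΣQ_i = 0:
condense steam: −0.0327×2260000 = −73902; condensed water 100 °C→T: 136.69(T − 100); original water: 5141.4(T − 15.8); aluminum cup: 0.109×897×(T − 15.8) = 97.77(T − 15.8)
5375.9 T = 73902 + 13669 + 82779 = 170350
T ≈ 31.69 °C (< 100 °C, so full condensation is consistent).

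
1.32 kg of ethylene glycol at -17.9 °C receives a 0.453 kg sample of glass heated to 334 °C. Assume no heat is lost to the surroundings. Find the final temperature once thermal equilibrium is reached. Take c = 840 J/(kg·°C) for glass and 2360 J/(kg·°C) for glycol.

Set heat shed by the hot body equal to heat absorbed by the cold body:
0.453*840*(334 − T) = 1.32*2360*(T − (-17.9))
380.52(334 − T) = 3115.2(T − (-17.9))
3495.7 T = 71332  ⇒  T ≈ 20.41 °C

T_f ≈ 20.4 °C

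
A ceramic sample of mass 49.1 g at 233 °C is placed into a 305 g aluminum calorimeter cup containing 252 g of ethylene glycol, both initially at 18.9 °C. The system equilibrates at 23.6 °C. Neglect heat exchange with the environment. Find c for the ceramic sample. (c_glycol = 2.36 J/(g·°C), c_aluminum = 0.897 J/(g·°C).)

Let T be the final temperature. ΣQ_i = 0:
49.1×c×(23.6 − 233) + 252×2.36×(23.6 − 18.9) + 305×0.897×(23.6 − 18.9) = 0
-10282 c = -4081
c = -4081/-10282 ≈ 0.3969 J/(g·°C)

c ≈ 0.397 J/(g·°C)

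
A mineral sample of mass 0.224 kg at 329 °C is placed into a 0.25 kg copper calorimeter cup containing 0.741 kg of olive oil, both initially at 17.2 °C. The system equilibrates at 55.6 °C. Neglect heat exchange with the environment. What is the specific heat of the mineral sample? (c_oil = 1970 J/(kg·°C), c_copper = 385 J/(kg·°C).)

Let T be the final temperature. ΣQ_i = 0:
0.224×c×(55.6 − 329) + 0.741×1970×(55.6 − 17.2) + 0.25×385×(55.6 − 17.2) = 0
-61.24 c = -59751
c = -59751/-61.24 ≈ 975.7 J/(kg·°C)

c ≈ 976 J/(kg·°C)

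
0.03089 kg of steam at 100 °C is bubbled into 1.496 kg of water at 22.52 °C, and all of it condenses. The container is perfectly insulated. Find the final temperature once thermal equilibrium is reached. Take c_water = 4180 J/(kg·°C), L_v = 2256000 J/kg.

Energy conservation, ΣQ = 0:
latent heat released on condensation: 0.03089×2256000 = 69688; condensed water 100 °C→T: 129.12(T − 100); water warms: 1.496×4180×(T − 22.52) = 6253.3(T − 22.52)
6382.4 T = 69688 + 12912 + 140824 = 223424
T ≈ 35.01 °C — below 100 °C, confirming all the steam condensed.

T_f ≈ 35.0 °C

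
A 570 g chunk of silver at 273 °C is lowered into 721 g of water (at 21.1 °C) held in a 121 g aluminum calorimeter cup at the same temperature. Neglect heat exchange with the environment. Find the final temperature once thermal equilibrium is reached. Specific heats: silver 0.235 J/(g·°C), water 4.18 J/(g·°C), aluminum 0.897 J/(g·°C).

T_f ≈ 31.5 °C

Energy conservation, ΣQ = 0:
570*0.235*(T − 273) + 721*4.18*(T − 21.1) + 121*0.897*(T − 21.1) = 0
133.95(T − 273) + 3013.8(T − 21.1) + 108.54(T − 21.1) = 0
(133.95 + 3013.8 + 108.54) T = 133.95*273 + 3013.8*21.1 + 108.54*21.1
T = 102449 / 3256.3 = 31.5 °C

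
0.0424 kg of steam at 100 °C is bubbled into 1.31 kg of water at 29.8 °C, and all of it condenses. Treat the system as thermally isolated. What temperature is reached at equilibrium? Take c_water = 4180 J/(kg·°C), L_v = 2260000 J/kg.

Energy balance with sensible and latent terms:
condense steam: −0.0424×2260000 = −95824; condensate cools 100→T: 0.0424×4180×(T − 100) = 177.23(T − 100); water warms: 1.31×4180×(T − 29.8) = 5475.8(T − 29.8)
5653 T = 95824 + 17723 + 163179 = 276726
T ≈ 48.95 °C — below 100 °C, confirming all the steam condensed.

T_f ≈ 49.0 °C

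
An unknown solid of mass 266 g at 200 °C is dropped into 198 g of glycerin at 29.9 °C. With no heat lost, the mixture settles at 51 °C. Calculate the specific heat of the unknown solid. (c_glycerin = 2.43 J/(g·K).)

Heat gained plus heat lost sum to zero:
266×c×(51 − 200) + 198×2.43×(51 − 29.9) = 0
-39634 c = -10152
c = -10152/-39634 ≈ 0.2561 J/(g·K)

c ≈ 0.256 J/(g·K)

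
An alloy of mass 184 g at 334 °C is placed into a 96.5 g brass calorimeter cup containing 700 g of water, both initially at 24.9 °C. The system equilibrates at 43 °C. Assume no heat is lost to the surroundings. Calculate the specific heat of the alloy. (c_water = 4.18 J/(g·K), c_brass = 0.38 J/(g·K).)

Setting the total heat transfer to zero:
184·c·(43 − 334) + 700·4.18·(43 − 24.9) + 96.5·0.38·(43 − 24.9) = 0
-53544 c = -53624
c = -53624/-53544 ≈ 1.002 J/(g·K)

c ≈ 1 J/(g·K)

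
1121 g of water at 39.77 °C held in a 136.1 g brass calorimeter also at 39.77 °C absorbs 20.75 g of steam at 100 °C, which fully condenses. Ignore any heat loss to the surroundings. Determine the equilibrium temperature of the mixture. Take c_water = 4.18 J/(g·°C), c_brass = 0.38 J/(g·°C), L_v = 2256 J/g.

T_f ≈ 50.6 °C

Taking heat into each body as positive, Σ m c ΔT = 0:
steam→water at 100 °C releases m L_v = 20.75·2256 = 46812
  condensed water 100 °C→T: 86.73(T − 100)
  original water: 4685.8(T − 39.77)
  brass cup: 136.1·0.38·(T − 39.77) = 51.72(T − 39.77)
4824.2 T = 46812 + 8673.5 + 188410 = 243896
T ≈ 50.56 °C (< 100 °C, so full condensation is consistent).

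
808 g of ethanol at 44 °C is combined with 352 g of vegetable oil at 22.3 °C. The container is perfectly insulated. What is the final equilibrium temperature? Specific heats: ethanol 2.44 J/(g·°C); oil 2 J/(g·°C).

T_f ≈ 38.3 °C

|Q_ethanol| = |Q_oil|:
808*2.44*(44 − T) = 352*2*(T − 22.3)
1971.5(44 − T) = 704(T − 22.3)
2675.5 T = 102446  ⇒  T ≈ 38.29 °C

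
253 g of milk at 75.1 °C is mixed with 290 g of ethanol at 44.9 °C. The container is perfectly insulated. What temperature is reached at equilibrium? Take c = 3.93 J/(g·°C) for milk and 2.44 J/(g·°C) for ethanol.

T_f = Σ m_i c_i T_i / Σ m_i c_i:
T_f = (994.29*75.1 + 707.6*44.9) / (994.29 + 707.6)
    = 106442 / 1701.9 ≈ 62.54 °C

T_f ≈ 62.5 °C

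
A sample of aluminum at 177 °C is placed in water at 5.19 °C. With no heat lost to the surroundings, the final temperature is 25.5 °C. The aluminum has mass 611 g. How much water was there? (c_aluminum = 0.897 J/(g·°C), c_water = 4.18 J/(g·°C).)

m ≈ 978 g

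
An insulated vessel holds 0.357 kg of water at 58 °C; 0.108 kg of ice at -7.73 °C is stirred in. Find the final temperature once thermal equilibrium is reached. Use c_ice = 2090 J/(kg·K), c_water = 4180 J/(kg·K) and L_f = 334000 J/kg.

T_f ≈ 25.1 °C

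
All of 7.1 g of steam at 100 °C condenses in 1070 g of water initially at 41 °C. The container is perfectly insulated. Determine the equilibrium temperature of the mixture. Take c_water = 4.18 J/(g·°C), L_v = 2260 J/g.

Sum of m c ΔT and latent-heat terms is zero:
condense steam: −7.1×2260 = −16046; condensate cools 100→T: 7.1×4.18×(T − 100) = 29.68(T − 100); original water: 4472.6(T − 41)
4502.3 T = 16046 + 2967.8 + 183377 = 202390
T ≈ 44.95 °C, under the boiling point, so the assumption holds.

T_f ≈ 45.0 °C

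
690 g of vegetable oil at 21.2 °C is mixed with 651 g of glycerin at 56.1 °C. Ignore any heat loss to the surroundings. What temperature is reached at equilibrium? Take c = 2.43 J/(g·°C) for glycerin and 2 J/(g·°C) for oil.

T_f ≈ 39.8 °C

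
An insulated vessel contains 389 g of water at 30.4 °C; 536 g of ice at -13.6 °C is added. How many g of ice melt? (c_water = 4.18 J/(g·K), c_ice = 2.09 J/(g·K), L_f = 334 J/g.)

m_melted ≈ 102 g

Heat available from the water dropping to 0 °C: 389×4.18×30.4 = 49431 J.
Warming the ice to 0 °C takes 536×2.09×13.6 = 15235 J, leaving 34196 J for melting.
To melt every bit of ice: 536×334 = 179024 J.
That's not enough to melt it all — equilibrium is at 0 °C with ice remaining.
m_melt = 34196 / L_f = 102.4 g.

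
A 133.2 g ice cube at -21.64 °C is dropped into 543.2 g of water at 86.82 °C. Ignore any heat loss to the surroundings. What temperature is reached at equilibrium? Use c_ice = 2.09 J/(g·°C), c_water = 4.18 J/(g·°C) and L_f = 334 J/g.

T_f ≈ 51.9 °C

Heat gained plus heat lost sum to zero:
warm ice to 0 °C: 133.2·2.09·(0 − (-21.64)) = 6024.3; latent heat to melt: 133.2·334 = 44489; warm the meltwater: 556.78 T; water cools: 543.2·4.18·(T − 86.82) = 2270.6(T − 86.82)
2827.4 T = 197131 − 50513 = 146618
T ≈ 51.86 °C (positive, so assuming full melt was valid).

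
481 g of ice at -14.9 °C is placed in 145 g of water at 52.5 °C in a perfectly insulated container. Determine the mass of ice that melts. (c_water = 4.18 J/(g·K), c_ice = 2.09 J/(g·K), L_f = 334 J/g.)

m_melted ≈ 50.4 g

Water can give up m c ΔT = 145·4.18·52.5 = 31820 J before reaching 0 °C.
Warming the ice to 0 °C takes 481·2.09·14.9 = 14979 J, leaving 16841 J for melting.
To melt every bit of ice: 481·334 = 160654 J.
16841 J < 160654 J, so only part of the ice melts and the system sits at 0 °C.
m_melted·334 = 16841  ⇒  m_melted ≈ 50.42 g.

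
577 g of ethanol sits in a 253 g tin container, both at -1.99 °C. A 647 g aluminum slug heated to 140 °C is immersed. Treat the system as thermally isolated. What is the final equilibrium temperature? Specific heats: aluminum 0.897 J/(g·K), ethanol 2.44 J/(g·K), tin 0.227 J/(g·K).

Setting the total heat transfer to zero:
647*0.897*(T − 140) + 577*2.44*(T − (-1.99)) + 253*0.227*(T − (-1.99)) = 0
580.36(T − 140) + 1407.9(T − (-1.99)) + 57.43(T − (-1.99)) = 0
(580.36 + 1407.9 + 57.43) T = 580.36*140 + 1407.9*(-1.99) + 57.43*(-1.99)
T = 78334/2045.7 ≈ 38.29 °C

T_f ≈ 38.3 °C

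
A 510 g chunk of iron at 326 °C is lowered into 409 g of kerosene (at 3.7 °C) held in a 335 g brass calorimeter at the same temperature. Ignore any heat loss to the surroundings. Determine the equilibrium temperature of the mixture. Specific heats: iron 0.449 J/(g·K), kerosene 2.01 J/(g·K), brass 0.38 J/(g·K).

T_f ≈ 66.3 °C

T_f = Σ m_i c_i T_i / Σ m_i c_i:
T_f = (228.99·326 + 822.09·3.7 + 127.3·3.7) / (228.99 + 822.09 + 127.3)
    = 78163 / 1178.4 ≈ 66.33 °C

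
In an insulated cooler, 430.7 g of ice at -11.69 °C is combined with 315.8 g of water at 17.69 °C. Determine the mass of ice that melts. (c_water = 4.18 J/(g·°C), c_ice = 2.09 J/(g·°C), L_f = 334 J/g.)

m_melted ≈ 38.4 g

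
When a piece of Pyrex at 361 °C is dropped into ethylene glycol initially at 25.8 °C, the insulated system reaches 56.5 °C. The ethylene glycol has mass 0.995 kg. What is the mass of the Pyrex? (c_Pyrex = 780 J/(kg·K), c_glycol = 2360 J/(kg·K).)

Heat lost by the Pyrex = heat gained by the glycol:
m·780·(361 − 56.5) = 0.995·2360·(56.5 − 25.8)
237510 m = 72090  ⇒  m ≈ 0.3035 kg

m ≈ 0.304 kg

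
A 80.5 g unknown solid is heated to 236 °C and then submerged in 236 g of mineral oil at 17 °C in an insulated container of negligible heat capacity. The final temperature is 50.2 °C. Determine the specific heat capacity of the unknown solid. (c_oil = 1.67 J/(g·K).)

c ≈ 0.875 J/(g·K)

m_s c (T_s − T_f) = m_oil c_oil (T_f − T_0):
80.5×c×(236 − 50.2) = 236×1.67×(50.2 − 17)
14957 c = 13085  ⇒  c ≈ 0.8748 J/(g·K)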